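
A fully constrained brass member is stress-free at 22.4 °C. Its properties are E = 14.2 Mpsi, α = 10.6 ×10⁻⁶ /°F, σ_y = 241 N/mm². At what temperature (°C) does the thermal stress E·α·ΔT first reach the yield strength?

E = 14.2 Mpsi = 97.91 GPa.
α = 10.6×10⁻⁶/°F × 9/5 = 19.1×10⁻⁶/K.
σ_y = 241 N/mm² = 241.0 MPa.
E·α·ΔT = 241.0 MPa ⇒ ΔT = 241.0 / (97.91×10³ × 19.1×10⁻⁶) = 129.0 K.
T = 22.4 + 129.0 = 151.4 °C.

151 °C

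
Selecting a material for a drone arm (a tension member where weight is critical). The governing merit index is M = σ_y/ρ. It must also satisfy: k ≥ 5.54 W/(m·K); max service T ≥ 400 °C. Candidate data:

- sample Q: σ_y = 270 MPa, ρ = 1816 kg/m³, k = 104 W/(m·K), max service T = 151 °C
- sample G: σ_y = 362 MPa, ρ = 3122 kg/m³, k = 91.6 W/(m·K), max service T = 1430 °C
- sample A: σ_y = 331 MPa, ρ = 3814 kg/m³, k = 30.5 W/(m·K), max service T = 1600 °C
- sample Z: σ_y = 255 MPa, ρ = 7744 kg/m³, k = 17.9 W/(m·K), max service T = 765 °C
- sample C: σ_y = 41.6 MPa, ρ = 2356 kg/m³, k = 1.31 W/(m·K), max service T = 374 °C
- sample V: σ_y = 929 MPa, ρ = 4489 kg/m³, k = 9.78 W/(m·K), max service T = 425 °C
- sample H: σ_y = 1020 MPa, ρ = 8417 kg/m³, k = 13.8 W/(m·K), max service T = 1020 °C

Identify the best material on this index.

sample V

Screen on constraints: k ≥ 5.54 W/(m·K); max service T ≥ 400 °C. Survivors: sample G, sample A, sample Z, sample V, sample H.
Evaluate M for each candidate:
  sample V: M = 207 kN·m/kg
  sample H: M = 121 kN·m/kg
  sample G: M = 116 kN·m/kg
  sample A: M = 86.8 kN·m/kg
  sample Z: M = 32.9 kN·m/kg
Highest index: sample V.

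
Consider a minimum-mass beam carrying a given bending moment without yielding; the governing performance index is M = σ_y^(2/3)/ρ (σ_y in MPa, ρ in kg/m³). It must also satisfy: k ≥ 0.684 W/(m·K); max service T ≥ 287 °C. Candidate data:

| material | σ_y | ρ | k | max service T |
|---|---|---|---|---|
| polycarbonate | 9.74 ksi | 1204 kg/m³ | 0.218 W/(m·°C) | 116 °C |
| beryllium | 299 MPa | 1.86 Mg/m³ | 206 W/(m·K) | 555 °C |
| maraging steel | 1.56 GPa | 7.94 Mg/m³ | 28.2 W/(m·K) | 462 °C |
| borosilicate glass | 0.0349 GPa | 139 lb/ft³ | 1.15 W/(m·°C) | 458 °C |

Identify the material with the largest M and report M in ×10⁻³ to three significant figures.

beryllium, M = 24.0×10⁻³

Screen on constraints: k ≥ 0.684 W/(m·K); max service T ≥ 287 °C. Survivors: beryllium, maraging steel, borosilicate glass.
Convert each candidate to consistent units, then evaluate M:
  beryllium: σ_y = 299.0 MPa, ρ = 1860 kg/m³
  maraging steel: σ_y = 1560 MPa, ρ = 7940 kg/m³
  borosilicate glass: σ_y = 34.90 MPa, ρ = 2227 kg/m³
  beryllium: M = 24.0×10⁻³
  maraging steel: M = 16.9×10⁻³
  borosilicate glass: M = 4.80×10⁻³
The maximum is for beryllium.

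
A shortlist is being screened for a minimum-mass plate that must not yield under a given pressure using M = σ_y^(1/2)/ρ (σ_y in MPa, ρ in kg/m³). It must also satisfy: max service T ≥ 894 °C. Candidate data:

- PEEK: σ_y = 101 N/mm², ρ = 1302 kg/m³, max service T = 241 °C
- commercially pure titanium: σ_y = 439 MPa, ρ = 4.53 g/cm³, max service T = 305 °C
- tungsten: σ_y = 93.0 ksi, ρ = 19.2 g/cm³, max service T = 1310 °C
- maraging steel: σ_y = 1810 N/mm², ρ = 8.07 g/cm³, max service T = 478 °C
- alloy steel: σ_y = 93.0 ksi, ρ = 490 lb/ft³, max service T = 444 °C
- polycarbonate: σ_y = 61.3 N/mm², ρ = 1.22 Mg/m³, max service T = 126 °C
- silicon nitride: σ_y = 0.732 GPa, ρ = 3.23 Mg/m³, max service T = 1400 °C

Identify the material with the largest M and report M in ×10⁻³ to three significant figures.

silicon nitride, M = 8.38×10⁻³

Screen on constraints: max service T ≥ 894 °C. Survivors: tungsten, silicon nitride.
Convert each candidate to consistent units, then evaluate M:
  tungsten: σ_y = 641.2 MPa, ρ = 19200 kg/m³
  silicon nitride: σ_y = 732.0 MPa, ρ = 3230 kg/m³
  silicon nitride: M = 8.38×10⁻³
  tungsten: M = 1.32×10⁻³
The maximum is for silicon nitride.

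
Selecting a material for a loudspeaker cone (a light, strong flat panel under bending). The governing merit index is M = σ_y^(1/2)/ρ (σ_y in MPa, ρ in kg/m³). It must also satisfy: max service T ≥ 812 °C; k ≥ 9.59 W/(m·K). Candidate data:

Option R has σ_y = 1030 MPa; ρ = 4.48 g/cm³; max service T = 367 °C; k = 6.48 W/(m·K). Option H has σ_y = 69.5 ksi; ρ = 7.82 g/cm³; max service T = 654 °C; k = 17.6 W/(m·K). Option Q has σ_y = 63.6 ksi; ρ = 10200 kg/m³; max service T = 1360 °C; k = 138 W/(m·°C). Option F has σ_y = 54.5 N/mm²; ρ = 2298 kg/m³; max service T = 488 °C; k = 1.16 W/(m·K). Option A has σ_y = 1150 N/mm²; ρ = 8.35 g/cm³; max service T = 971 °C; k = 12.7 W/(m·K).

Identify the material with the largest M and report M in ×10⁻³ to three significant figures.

option A, M = 4.06×10⁻³

Screen on constraints: max service T ≥ 812 °C; k ≥ 9.59 W/(m·K). Survivors: option Q, option A.
After converting to SI:
  option Q: σ_y = 438.5 MPa, ρ = 10200 kg/m³
  option A: σ_y = 1150 MPa, ρ = 8350 kg/m³
  option A: M = 4.06×10⁻³
  option Q: M = 2.05×10⁻³
Option A has the largest M.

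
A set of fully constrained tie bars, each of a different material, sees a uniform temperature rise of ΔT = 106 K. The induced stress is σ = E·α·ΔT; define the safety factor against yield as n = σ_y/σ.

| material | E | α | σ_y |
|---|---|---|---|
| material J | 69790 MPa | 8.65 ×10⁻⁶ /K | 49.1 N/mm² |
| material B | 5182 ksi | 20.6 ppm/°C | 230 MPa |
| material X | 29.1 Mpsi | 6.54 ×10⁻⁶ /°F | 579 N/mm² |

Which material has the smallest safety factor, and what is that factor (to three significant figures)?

Converting E to GPa, α to ×10⁻⁶/K, σ_y to MPa, then σ and n for each:
  material J: E = 69.79, α = 8.65, σ_y = 49.10 → σ = 64.0 MPa, n = 0.767
  material B: E = 35.73, α = 20.6, σ_y = 230.0 → σ = 78.0 MPa, n = 2.95
  material X: E = 200.6, α = 11.8, σ_y = 579.0 → σ = 250 MPa, n = 2.31
Material J has the lowest safety factor, n = 0.767.

material J, n = 0.767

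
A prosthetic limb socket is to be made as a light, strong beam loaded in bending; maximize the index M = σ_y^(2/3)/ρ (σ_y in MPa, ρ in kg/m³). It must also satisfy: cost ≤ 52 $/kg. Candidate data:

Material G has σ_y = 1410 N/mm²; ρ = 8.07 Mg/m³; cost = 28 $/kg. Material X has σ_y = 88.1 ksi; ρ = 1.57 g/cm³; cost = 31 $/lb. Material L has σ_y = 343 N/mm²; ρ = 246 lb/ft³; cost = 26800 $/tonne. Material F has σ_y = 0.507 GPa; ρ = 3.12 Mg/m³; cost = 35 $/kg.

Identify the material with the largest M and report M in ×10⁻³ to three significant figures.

material F, M = 20.4×10⁻³

Screen on constraints: cost ≤ 52 $/kg. Survivors: material G, material L, material F.
Putting every candidate on a common basis:
  material G: σ_y = 1410 MPa, ρ = 8070 kg/m³
  material L: σ_y = 343.0 MPa, ρ = 3941 kg/m³
  material F: σ_y = 507.0 MPa, ρ = 3120 kg/m³
  material F: M = 20.4×10⁻³
  material G: M = 15.6×10⁻³
  material L: M = 12.4×10⁻³
Material F has the largest M.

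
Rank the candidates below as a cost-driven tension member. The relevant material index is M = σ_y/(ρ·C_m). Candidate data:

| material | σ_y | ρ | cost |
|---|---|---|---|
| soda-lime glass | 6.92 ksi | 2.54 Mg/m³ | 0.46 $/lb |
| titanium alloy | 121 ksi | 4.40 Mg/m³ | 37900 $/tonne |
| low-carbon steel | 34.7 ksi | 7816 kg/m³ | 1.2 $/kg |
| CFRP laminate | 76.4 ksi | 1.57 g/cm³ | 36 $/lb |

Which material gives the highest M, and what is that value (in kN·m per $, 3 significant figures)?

After converting to SI:
  soda-lime glass: σ_y = 47.71 MPa, ρ = 2540 kg/m³, cost = 1.014 $/kg
  titanium alloy: σ_y = 834.3 MPa, ρ = 4400 kg/m³, cost = 37.90 $/kg
  low-carbon steel: σ_y = 239.2 MPa, ρ = 7816 kg/m³, cost = 1.200 $/kg
  CFRP laminate: σ_y = 526.8 MPa, ρ = 1570 kg/m³, cost = 79.37 $/kg
  low-carbon steel: M = 25.5 kN·m per $
  soda-lime glass: M = 18.5 kN·m per $
  titanium alloy: M = 5.00 kN·m per $
  CFRP laminate: M = 4.23 kN·m per $
Low-carbon steel has the largest M.

low-carbon steel, M = 25.5 kN·m per $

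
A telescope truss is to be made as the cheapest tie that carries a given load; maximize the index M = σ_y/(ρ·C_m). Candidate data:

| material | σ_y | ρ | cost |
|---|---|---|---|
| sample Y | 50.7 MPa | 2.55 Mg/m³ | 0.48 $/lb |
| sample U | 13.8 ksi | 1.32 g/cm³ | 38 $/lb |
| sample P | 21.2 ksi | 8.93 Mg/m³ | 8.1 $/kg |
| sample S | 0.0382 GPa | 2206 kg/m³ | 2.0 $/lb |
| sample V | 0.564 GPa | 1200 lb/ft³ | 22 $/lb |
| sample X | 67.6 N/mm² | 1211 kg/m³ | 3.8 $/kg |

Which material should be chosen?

Putting every candidate on a common basis:
  sample Y: σ_y = 50.70 MPa, ρ = 2550 kg/m³, cost = 1.058 $/kg
  sample U: σ_y = 95.15 MPa, ρ = 1320 kg/m³, cost = 83.77 $/kg
  sample P: σ_y = 146.2 MPa, ρ = 8930 kg/m³, cost = 8.100 $/kg
  sample S: σ_y = 38.20 MPa, ρ = 2206 kg/m³, cost = 4.409 $/kg
  sample V: σ_y = 564.0 MPa, ρ = 19220 kg/m³, cost = 48.50 $/kg
  sample X: σ_y = 67.60 MPa, ρ = 1211 kg/m³, cost = 3.800 $/kg
  sample Y: M = 18.8 kN·m per $
  sample X: M = 14.7 kN·m per $
  sample S: M = 3.93 kN·m per $
  sample P: M = 2.02 kN·m per $
  sample U: M = 0.860 kN·m per $
  sample V: M = 0.605 kN·m per $
Sample Y has the largest M.

sample Y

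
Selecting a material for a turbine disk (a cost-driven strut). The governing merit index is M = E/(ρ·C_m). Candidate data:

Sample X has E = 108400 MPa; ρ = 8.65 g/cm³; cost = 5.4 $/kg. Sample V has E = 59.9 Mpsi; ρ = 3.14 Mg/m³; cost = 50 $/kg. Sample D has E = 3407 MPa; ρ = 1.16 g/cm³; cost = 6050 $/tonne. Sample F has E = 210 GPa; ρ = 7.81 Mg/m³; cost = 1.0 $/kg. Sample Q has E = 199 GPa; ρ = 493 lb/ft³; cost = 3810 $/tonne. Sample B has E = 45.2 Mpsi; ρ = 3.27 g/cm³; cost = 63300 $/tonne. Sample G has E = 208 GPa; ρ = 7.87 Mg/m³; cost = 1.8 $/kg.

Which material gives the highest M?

Normalizing units and computing the index:
  sample X: E = 108.4 GPa, ρ = 8650 kg/m³, cost = 5.400 $/kg
  sample V: E = 413.0 GPa, ρ = 3140 kg/m³, cost = 50.00 $/kg
  sample D: E = 3.407 GPa, ρ = 1160 kg/m³, cost = 6.050 $/kg
  sample F: E = 210.0 GPa, ρ = 7810 kg/m³, cost = 1.000 $/kg
  sample Q: E = 199.0 GPa, ρ = 7897 kg/m³, cost = 3.810 $/kg
  sample B: E = 311.6 GPa, ρ = 3270 kg/m³, cost = 63.30 $/kg
  sample G: E = 208.0 GPa, ρ = 7870 kg/m³, cost = 1.800 $/kg
  sample F: M = 26.9 MN·m per $
  sample G: M = 14.7 MN·m per $
  sample Q: M = 6.61 MN·m per $
  sample V: M = 2.63 MN·m per $
  sample X: M = 2.32 MN·m per $
  sample B: M = 1.51 MN·m per $
  sample D: M = 0.485 MN·m per $
Highest index: sample F.

sample F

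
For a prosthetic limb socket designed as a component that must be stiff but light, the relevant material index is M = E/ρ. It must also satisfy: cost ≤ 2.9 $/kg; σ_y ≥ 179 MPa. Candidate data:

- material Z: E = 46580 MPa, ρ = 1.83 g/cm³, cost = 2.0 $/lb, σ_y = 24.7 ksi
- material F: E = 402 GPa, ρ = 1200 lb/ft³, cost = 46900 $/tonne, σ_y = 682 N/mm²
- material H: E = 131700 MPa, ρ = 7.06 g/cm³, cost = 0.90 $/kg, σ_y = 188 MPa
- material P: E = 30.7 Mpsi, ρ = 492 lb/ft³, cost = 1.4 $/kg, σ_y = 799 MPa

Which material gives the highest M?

Screen on constraints: cost ≤ 2.9 $/kg; σ_y ≥ 179 MPa. Survivors: material H, material P.
Putting every candidate on a common basis:
  material H: E = 131.7 GPa, ρ = 7060 kg/m³
  material P: E = 211.7 GPa, ρ = 7881 kg/m³
  material P: M = 26.9 MN·m/kg
  material H: M = 18.7 MN·m/kg
Material P has the largest M.

material P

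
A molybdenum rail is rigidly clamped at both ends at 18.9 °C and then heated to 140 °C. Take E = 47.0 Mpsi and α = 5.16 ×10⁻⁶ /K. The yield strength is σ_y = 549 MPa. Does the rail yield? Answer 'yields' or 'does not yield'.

does not yield

E = 47.0 Mpsi = 324.1 GPa.
ΔT = 121.1 K. Constrained thermal stress σ = E·α·ΔT = 324.1×10³ MPa × 5.16×10⁻⁶ × 121.1 = 202 MPa (compressive).
Compare to σ_y = 549 MPa: σ < σ_y, so it does not yield.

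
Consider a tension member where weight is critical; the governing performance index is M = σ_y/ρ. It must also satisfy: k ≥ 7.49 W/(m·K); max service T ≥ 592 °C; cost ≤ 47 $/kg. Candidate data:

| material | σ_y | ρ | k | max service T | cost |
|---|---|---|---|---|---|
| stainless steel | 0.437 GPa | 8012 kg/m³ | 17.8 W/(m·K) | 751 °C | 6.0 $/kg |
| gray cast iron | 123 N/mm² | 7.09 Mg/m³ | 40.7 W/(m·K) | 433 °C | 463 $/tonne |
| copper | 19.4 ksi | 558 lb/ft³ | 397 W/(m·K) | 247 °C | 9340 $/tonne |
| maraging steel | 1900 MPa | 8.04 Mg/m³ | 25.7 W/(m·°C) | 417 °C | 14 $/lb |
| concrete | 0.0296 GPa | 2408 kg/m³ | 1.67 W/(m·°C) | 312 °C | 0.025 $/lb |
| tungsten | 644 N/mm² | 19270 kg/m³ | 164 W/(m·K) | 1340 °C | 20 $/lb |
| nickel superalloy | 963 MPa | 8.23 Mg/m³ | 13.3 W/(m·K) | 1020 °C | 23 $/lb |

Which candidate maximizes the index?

stainless steel

Screen on constraints: k ≥ 7.49 W/(m·K); max service T ≥ 592 °C; cost ≤ 47 $/kg. Survivors: stainless steel, tungsten.
After converting to SI:
  stainless steel: σ_y = 437.0 MPa, ρ = 8012 kg/m³
  tungsten: σ_y = 644.0 MPa, ρ = 19270 kg/m³
  stainless steel: M = 54.5 kN·m/kg
  tungsten: M = 33.4 kN·m/kg
Stainless steel ranks first.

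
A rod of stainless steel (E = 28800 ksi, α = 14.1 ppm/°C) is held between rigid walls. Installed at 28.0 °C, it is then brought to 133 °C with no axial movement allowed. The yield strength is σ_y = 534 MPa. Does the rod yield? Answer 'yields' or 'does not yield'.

does not yield

E = 28800 ksi = 198.6 GPa.
ΔT = 105.0 K. Constrained thermal stress σ = E·α·ΔT = 198.6×10³ MPa × 14.1×10⁻⁶ × 105.0 = 294 MPa (compressive).
Compare to σ_y = 534 MPa: σ < σ_y, so it does not yield.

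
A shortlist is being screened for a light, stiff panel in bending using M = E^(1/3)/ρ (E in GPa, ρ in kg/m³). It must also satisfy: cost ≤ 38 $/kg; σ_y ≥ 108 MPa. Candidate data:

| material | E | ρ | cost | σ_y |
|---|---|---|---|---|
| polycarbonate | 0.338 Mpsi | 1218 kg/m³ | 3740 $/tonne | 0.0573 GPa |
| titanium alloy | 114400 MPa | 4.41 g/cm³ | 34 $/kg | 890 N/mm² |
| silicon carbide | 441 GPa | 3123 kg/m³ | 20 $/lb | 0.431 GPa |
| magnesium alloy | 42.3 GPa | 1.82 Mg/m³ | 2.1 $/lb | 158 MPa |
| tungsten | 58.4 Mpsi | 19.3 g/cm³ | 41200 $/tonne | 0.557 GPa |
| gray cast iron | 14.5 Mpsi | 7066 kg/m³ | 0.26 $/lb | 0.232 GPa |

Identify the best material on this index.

magnesium alloy

Screen on constraints: cost ≤ 38 $/kg; σ_y ≥ 108 MPa. Survivors: titanium alloy, magnesium alloy, gray cast iron.
In SI units:
  titanium alloy: E = 114.4 GPa, ρ = 4410 kg/m³
  magnesium alloy: E = 42.30 GPa, ρ = 1820 kg/m³
  gray cast iron: E = 99.97 GPa, ρ = 7066 kg/m³
  magnesium alloy: M = 1.91×10⁻³
  titanium alloy: M = 1.10×10⁻³
  gray cast iron: M = 0.657×10⁻³
Magnesium alloy ranks first.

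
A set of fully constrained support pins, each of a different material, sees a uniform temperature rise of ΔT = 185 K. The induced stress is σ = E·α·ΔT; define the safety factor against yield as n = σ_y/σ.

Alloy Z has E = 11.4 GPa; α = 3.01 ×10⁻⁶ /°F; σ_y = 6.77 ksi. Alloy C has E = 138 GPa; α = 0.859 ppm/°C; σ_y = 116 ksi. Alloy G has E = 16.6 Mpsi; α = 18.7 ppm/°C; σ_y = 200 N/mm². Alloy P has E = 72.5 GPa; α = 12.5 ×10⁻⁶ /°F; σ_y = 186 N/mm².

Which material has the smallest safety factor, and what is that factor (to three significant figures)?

Per material, after unit conversion:
  alloy Z: E = 11.40, α = 5.42, σ_y = 46.68 → σ = 11.4 MPa, n = 4.09
  alloy C: E = 138.0, α = 0.859, σ_y = 799.8 → σ = 21.9 MPa, n = 36.5
  alloy G: E = 114.5, α = 18.7, σ_y = 200.0 → σ = 396 MPa, n = 0.505
  alloy P: E = 72.50, α = 22.5, σ_y = 186.0 → σ = 302 MPa, n = 0.616
Smallest n: alloy G with n = 0.505.

alloy G, n = 0.505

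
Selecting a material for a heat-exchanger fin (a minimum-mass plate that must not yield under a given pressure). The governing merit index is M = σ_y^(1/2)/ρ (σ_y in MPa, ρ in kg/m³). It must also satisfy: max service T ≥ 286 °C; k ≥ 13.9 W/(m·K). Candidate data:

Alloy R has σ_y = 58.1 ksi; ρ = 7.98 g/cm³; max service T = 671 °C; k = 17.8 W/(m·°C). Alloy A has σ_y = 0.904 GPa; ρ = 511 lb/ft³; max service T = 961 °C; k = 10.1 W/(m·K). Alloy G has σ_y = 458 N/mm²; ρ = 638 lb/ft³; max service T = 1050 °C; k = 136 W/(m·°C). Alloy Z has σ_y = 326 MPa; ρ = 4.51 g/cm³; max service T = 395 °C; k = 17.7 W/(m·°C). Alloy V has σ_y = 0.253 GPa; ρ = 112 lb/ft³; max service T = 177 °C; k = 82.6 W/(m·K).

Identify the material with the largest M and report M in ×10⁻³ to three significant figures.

alloy Z, M = 4.00×10⁻³

Screen on constraints: max service T ≥ 286 °C; k ≥ 13.9 W/(m·K). Survivors: alloy R, alloy G, alloy Z.
Normalizing units and computing the index:
  alloy R: σ_y = 400.6 MPa, ρ = 7980 kg/m³
  alloy G: σ_y = 458.0 MPa, ρ = 10220 kg/m³
  alloy Z: σ_y = 326.0 MPa, ρ = 4510 kg/m³
  alloy Z: M = 4.00×10⁻³
  alloy R: M = 2.51×10⁻³
  alloy G: M = 2.09×10⁻³
Alloy Z ranks first.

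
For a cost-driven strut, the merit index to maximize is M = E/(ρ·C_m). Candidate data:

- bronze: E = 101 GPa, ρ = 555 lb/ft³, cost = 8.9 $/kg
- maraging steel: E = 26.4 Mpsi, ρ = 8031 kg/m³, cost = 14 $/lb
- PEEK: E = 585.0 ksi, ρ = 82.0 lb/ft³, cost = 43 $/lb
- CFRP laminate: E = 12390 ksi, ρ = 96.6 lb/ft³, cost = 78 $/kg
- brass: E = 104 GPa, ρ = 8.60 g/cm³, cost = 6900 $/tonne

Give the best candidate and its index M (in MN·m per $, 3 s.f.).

In SI units:
  bronze: E = 101.0 GPa, ρ = 8890 kg/m³, cost = 8.900 $/kg
  maraging steel: E = 182.0 GPa, ρ = 8031 kg/m³, cost = 30.86 $/kg
  PEEK: E = 4.033 GPa, ρ = 1314 kg/m³, cost = 94.80 $/kg
  CFRP laminate: E = 85.43 GPa, ρ = 1547 kg/m³, cost = 78.00 $/kg
  brass: E = 104.0 GPa, ρ = 8600 kg/m³, cost = 6.900 $/kg
  brass: M = 1.75 MN·m per $
  bronze: M = 1.28 MN·m per $
  maraging steel: M = 0.734 MN·m per $
  CFRP laminate: M = 0.708 MN·m per $
  PEEK: M = 0.0324 MN·m per $
Highest index: brass.

brass, M = 1.75 MN·m per $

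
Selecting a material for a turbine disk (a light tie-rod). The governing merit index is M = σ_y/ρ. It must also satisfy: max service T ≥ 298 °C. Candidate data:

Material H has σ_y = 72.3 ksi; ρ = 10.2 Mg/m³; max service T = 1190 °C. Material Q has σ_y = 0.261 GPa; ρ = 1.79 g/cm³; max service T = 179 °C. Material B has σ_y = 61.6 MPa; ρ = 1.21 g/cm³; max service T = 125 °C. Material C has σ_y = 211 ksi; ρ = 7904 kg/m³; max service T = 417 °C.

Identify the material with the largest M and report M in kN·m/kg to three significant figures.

material C, M = 184 kN·m/kg

Screen on constraints: max service T ≥ 298 °C. Survivors: material H, material C.
Normalizing units and computing the index:
  material H: σ_y = 498.5 MPa, ρ = 10200 kg/m³
  material C: σ_y = 1455 MPa, ρ = 7904 kg/m³
  material C: M = 184 kN·m/kg
  material H: M = 48.9 kN·m/kg
The maximum is for material C.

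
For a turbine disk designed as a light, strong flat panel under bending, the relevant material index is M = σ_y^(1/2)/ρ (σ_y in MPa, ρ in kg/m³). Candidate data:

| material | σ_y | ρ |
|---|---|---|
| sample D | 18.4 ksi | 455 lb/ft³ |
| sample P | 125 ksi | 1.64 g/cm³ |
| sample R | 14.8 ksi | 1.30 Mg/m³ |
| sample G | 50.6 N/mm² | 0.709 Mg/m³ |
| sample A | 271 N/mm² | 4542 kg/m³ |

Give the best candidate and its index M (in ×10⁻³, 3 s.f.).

sample P, M = 17.9×10⁻³

In SI units:
  sample D: σ_y = 126.9 MPa, ρ = 7288 kg/m³
  sample P: σ_y = 861.8 MPa, ρ = 1640 kg/m³
  sample R: σ_y = 102.0 MPa, ρ = 1300 kg/m³
  sample G: σ_y = 50.60 MPa, ρ = 709.0 kg/m³
  sample A: σ_y = 271.0 MPa, ρ = 4542 kg/m³
  sample P: M = 17.9×10⁻³
  sample G: M = 10.0×10⁻³
  sample R: M = 7.77×10⁻³
  sample A: M = 3.62×10⁻³
  sample D: M = 1.55×10⁻³
Sample P ranks first.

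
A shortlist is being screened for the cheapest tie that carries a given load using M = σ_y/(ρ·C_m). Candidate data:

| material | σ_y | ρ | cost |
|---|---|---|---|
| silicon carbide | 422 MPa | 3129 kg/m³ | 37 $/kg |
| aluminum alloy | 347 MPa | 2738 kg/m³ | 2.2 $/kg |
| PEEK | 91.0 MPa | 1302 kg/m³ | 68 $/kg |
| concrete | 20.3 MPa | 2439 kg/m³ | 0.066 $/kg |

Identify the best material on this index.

concrete

Computing M directly (units already consistent):
  concrete: M = 126 kN·m per $
  aluminum alloy: M = 57.6 kN·m per $
  silicon carbide: M = 3.65 kN·m per $
  PEEK: M = 1.03 kN·m per $
The maximum is for concrete.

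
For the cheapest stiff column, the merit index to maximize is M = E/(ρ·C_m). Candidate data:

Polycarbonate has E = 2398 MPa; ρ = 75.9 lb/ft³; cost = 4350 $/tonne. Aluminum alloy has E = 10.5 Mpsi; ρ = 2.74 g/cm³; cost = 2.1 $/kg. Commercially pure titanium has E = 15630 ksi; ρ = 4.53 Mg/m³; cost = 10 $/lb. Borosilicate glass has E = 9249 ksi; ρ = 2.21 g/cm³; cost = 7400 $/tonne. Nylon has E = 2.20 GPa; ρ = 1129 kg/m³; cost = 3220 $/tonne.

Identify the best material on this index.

In SI units:
  polycarbonate: E = 2.398 GPa, ρ = 1216 kg/m³, cost = 4.350 $/kg
  aluminum alloy: E = 72.39 GPa, ρ = 2740 kg/m³, cost = 2.100 $/kg
  commercially pure titanium: E = 107.8 GPa, ρ = 4530 kg/m³, cost = 22.05 $/kg
  borosilicate glass: E = 63.77 GPa, ρ = 2210 kg/m³, cost = 7.400 $/kg
  nylon: E = 2.200 GPa, ρ = 1129 kg/m³, cost = 3.220 $/kg
  aluminum alloy: M = 12.6 MN·m per $
  borosilicate glass: M = 3.90 MN·m per $
  commercially pure titanium: M = 1.08 MN·m per $
  nylon: M = 0.605 MN·m per $
  polycarbonate: M = 0.453 MN·m per $
The maximum is for aluminum alloy.

aluminum alloy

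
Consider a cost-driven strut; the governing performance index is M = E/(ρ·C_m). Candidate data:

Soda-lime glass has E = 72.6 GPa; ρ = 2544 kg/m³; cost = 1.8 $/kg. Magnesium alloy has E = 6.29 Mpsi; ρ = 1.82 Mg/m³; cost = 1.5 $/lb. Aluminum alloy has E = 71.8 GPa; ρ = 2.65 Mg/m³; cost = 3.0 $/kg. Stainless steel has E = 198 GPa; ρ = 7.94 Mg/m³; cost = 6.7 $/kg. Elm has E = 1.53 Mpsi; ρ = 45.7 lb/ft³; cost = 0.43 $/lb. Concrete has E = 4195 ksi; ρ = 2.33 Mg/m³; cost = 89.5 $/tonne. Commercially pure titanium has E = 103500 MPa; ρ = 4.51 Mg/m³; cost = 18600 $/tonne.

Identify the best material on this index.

After converting to SI:
  soda-lime glass: E = 72.60 GPa, ρ = 2544 kg/m³, cost = 1.800 $/kg
  magnesium alloy: E = 43.37 GPa, ρ = 1820 kg/m³, cost = 3.307 $/kg
  aluminum alloy: E = 71.80 GPa, ρ = 2650 kg/m³, cost = 3.000 $/kg
  stainless steel: E = 198.0 GPa, ρ = 7940 kg/m³, cost = 6.700 $/kg
  elm: E = 10.55 GPa, ρ = 732.0 kg/m³, cost = 0.9480 $/kg
  concrete: E = 28.92 GPa, ρ = 2330 kg/m³, cost = 0.08950 $/kg
  commercially pure titanium: E = 103.5 GPa, ρ = 4510 kg/m³, cost = 18.60 $/kg
  concrete: M = 139 MN·m per $
  soda-lime glass: M = 15.9 MN·m per $
  elm: M = 15.2 MN·m per $
  aluminum alloy: M = 9.03 MN·m per $
  magnesium alloy: M = 7.21 MN·m per $
  stainless steel: M = 3.72 MN·m per $
  commercially pure titanium: M = 1.23 MN·m per $
The maximum is for concrete.

concrete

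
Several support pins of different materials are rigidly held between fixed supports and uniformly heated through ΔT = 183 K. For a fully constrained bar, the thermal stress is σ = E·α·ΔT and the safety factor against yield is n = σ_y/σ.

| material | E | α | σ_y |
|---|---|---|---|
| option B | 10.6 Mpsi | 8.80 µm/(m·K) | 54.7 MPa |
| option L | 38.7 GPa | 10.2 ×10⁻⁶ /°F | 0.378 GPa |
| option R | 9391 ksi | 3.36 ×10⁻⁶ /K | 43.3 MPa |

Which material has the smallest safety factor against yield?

With everything in SI (GPa, ×10⁻⁶/K, MPa):
  option B: E = 73.08, α = 8.80, σ_y = 54.70 → σ = 118 MPa, n = 0.465
  option L: E = 38.70, α = 18.4, σ_y = 378.0 → σ = 130 MPa, n = 2.91
  option R: E = 64.75, α = 3.36, σ_y = 43.30 → σ = 39.8 MPa, n = 1.09
The minimum is option B at n = 0.465.

option B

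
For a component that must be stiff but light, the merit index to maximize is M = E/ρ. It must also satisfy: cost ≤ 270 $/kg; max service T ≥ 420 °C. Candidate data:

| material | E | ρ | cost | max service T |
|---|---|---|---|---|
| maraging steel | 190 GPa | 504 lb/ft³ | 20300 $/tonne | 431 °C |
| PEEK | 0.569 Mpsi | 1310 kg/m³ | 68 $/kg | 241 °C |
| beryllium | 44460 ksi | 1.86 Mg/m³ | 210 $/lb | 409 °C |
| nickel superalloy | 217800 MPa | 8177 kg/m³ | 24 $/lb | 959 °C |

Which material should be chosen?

Screen on constraints: cost ≤ 270 $/kg; max service T ≥ 420 °C. Survivors: maraging steel, nickel superalloy.
Convert each candidate to consistent units, then evaluate M:
  maraging steel: E = 190.0 GPa, ρ = 8073 kg/m³
  nickel superalloy: E = 217.8 GPa, ρ = 8177 kg/m³
  nickel superalloy: M = 26.6 MN·m/kg
  maraging steel: M = 23.5 MN·m/kg
The maximum is for nickel superalloy.

nickel superalloy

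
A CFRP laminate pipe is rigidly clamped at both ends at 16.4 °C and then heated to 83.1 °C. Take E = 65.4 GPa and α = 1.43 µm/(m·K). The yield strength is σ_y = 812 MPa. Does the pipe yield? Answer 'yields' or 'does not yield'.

does not yield

ΔT = 66.70 K. Constrained thermal stress σ = E·α·ΔT = 65.40×10³ MPa × 1.43×10⁻⁶ × 66.70 = 6.24 MPa (compressive).
Compare to σ_y = 812 MPa: σ < σ_y, so it does not yield.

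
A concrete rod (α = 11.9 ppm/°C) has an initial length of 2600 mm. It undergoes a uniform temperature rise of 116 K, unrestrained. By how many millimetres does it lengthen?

3.59 mm

ΔL = α·L₀·ΔT = 11.9×10⁻⁶ × 2600 mm × 116.0 K = 3.59 mm.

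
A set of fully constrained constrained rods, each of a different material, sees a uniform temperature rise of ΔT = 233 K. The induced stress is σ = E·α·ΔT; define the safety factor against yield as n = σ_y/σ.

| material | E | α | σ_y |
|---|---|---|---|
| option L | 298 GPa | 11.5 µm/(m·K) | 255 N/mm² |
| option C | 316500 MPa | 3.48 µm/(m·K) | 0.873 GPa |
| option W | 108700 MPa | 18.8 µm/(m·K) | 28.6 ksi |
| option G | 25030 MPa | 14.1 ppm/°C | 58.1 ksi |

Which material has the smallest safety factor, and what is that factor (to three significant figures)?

In consistent units (E in GPa, α in ×10⁻⁶/K, σ_y in MPa):
  option L: E = 298.0, α = 11.5, σ_y = 255.0 → σ = 798 MPa, n = 0.319
  option C: E = 316.5, α = 3.48, σ_y = 873.0 → σ = 257 MPa, n = 3.40
  option W: E = 108.7, α = 18.8, σ_y = 197.2 → σ = 476 MPa, n = 0.414
  option G: E = 25.03, α = 14.1, σ_y = 400.6 → σ = 82.2 MPa, n = 4.87
Smallest n: option L with n = 0.319.

option L, n = 0.319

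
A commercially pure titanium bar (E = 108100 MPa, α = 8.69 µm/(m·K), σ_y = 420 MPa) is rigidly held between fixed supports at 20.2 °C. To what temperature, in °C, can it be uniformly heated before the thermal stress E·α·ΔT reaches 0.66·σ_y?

315 °C

E = 108100 MPa = 108.1 GPa.
E·α·ΔT = 277.2 MPa ⇒ ΔT = 277.2 / (108.1×10³ × 8.69×10⁻⁶) = 295.1 K.
T = 20.2 + 295.1 = 315.3 °C.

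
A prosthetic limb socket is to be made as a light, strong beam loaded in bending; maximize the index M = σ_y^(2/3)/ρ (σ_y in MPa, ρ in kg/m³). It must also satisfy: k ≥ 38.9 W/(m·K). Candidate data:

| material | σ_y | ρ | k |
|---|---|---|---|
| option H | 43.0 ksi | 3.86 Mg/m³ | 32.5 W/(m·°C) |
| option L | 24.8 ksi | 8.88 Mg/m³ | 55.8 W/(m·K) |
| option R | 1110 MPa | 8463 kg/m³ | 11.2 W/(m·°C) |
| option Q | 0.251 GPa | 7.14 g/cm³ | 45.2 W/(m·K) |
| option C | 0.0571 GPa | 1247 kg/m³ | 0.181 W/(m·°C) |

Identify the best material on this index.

Screen on constraints: k ≥ 38.9 W/(m·K). Survivors: option L, option Q.
Convert each candidate to consistent units, then evaluate M:
  option L: σ_y = 171.0 MPa, ρ = 8880 kg/m³
  option Q: σ_y = 251.0 MPa, ρ = 7140 kg/m³
  option Q: M = 5.57×10⁻³
  option L: M = 3.47×10⁻³
Option Q ranks first.

option Q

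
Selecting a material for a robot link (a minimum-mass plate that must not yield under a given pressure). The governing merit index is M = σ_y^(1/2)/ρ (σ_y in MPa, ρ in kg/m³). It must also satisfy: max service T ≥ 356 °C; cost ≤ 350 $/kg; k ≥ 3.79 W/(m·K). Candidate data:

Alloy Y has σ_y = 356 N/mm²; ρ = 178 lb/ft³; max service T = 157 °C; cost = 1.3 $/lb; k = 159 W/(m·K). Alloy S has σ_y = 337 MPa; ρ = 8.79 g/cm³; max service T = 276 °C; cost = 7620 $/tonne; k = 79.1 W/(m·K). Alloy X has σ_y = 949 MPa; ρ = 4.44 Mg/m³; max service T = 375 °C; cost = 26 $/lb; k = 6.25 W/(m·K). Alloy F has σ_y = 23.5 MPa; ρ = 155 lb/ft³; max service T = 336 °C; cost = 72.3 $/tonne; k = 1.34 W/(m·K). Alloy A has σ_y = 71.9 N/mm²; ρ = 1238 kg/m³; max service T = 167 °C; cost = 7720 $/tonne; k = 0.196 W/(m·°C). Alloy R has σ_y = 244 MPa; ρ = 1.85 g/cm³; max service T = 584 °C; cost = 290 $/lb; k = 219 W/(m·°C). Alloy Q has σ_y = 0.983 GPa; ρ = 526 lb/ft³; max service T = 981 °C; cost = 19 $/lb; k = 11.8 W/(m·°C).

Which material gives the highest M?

alloy X

Screen on constraints: max service T ≥ 356 °C; cost ≤ 350 $/kg; k ≥ 3.79 W/(m·K). Survivors: alloy X, alloy Q.
Normalizing units and computing the index:
  alloy X: σ_y = 949.0 MPa, ρ = 4440 kg/m³
  alloy Q: σ_y = 983.0 MPa, ρ = 8426 kg/m³
  alloy X: M = 6.94×10⁻³
  alloy Q: M = 3.72×10⁻³
Alloy X ranks first.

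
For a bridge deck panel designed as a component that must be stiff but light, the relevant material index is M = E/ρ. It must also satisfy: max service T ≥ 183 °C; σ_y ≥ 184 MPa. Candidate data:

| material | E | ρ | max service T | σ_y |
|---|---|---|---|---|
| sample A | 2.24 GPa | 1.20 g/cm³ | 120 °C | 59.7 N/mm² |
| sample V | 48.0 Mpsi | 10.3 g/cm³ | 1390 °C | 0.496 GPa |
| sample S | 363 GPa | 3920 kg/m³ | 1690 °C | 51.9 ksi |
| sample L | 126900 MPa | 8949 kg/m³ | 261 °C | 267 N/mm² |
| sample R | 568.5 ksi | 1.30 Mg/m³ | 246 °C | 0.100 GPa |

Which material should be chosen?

sample S

Screen on constraints: max service T ≥ 183 °C; σ_y ≥ 184 MPa. Survivors: sample V, sample S, sample L.
Convert each candidate to consistent units, then evaluate M:
  sample V: E = 330.9 GPa, ρ = 10300 kg/m³
  sample S: E = 363.0 GPa, ρ = 3920 kg/m³
  sample L: E = 126.9 GPa, ρ = 8949 kg/m³
  sample S: M = 92.6 MN·m/kg
  sample V: M = 32.1 MN·m/kg
  sample L: M = 14.2 MN·m/kg
Sample S has the largest M.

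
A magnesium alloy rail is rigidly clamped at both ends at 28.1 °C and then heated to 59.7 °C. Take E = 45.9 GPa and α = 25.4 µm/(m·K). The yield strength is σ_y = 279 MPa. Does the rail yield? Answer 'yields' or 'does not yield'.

does not yield

ΔT = 31.60 K. Constrained thermal stress σ = E·α·ΔT = 45.90×10³ MPa × 25.4×10⁻⁶ × 31.60 = 36.8 MPa (compressive).
Compare to σ_y = 279 MPa: σ < σ_y, so it does not yield.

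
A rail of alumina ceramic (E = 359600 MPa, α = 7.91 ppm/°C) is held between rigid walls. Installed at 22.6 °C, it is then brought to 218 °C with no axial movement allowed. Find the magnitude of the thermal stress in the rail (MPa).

E = 359600 MPa = 359.6 GPa.
ΔT = 195.4 K. Constrained thermal stress σ = E·α·ΔT = 359.6×10³ MPa × 7.91×10⁻⁶ × 195.4 = 556 MPa (compressive).

556 MPa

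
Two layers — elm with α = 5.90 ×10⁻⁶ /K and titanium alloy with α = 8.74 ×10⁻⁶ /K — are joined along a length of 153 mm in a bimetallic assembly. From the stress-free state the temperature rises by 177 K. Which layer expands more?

titanium alloy

α(elm) = 5.90×10⁻⁶/K vs α(titanium alloy) = 8.74×10⁻⁶/K.
Higher α expands more for the same ΔT: titanium alloy.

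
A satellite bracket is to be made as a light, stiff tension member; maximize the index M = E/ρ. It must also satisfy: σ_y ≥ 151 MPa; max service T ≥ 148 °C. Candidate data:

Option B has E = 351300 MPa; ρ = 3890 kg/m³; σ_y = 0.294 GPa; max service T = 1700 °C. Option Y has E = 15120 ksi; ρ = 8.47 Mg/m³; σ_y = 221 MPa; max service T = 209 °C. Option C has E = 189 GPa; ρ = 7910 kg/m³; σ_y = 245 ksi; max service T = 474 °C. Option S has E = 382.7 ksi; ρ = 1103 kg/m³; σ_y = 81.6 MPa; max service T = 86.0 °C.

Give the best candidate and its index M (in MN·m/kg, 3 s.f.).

option B, M = 90.3 MN·m/kg

Screen on constraints: σ_y ≥ 151 MPa; max service T ≥ 148 °C. Survivors: option B, option Y, option C.
Putting every candidate on a common basis:
  option B: E = 351.3 GPa, ρ = 3890 kg/m³
  option Y: E = 104.2 GPa, ρ = 8470 kg/m³
  option C: E = 189.0 GPa, ρ = 7910 kg/m³
  option B: M = 90.3 MN·m/kg
  option C: M = 23.9 MN·m/kg
  option Y: M = 12.3 MN·m/kg
Option B has the largest M.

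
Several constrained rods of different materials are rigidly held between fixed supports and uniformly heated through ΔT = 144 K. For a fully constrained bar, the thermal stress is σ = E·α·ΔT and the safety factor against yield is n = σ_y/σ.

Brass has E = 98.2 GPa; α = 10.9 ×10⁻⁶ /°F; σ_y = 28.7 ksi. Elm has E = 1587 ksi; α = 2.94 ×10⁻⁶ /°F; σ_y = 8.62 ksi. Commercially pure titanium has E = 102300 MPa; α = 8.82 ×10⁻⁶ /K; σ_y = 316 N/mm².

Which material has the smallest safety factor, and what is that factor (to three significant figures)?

Per material, after unit conversion:
  brass: E = 98.20, α = 19.6, σ_y = 197.9 → σ = 277 MPa, n = 0.713
  elm: E = 10.94, α = 5.29, σ_y = 59.43 → σ = 8.34 MPa, n = 7.13
  commercially pure titanium: E = 102.3, α = 8.82, σ_y = 316.0 → σ = 130 MPa, n = 2.43
The minimum is brass at n = 0.713.

brass, n = 0.713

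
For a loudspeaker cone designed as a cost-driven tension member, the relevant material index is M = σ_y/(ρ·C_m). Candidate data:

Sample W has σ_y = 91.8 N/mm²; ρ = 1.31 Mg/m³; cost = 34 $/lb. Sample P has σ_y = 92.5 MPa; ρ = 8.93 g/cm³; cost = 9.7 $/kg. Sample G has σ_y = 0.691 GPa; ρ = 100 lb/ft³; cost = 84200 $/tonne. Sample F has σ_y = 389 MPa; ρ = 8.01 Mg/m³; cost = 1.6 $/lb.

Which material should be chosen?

In SI units:
  sample W: σ_y = 91.80 MPa, ρ = 1310 kg/m³, cost = 74.96 $/kg
  sample P: σ_y = 92.50 MPa, ρ = 8930 kg/m³, cost = 9.700 $/kg
  sample G: σ_y = 691.0 MPa, ρ = 1602 kg/m³, cost = 84.20 $/kg
  sample F: σ_y = 389.0 MPa, ρ = 8010 kg/m³, cost = 3.527 $/kg
  sample F: M = 13.8 kN·m per $
  sample G: M = 5.12 kN·m per $
  sample P: M = 1.07 kN·m per $
  sample W: M = 0.935 kN·m per $
The maximum is for sample F.

sample F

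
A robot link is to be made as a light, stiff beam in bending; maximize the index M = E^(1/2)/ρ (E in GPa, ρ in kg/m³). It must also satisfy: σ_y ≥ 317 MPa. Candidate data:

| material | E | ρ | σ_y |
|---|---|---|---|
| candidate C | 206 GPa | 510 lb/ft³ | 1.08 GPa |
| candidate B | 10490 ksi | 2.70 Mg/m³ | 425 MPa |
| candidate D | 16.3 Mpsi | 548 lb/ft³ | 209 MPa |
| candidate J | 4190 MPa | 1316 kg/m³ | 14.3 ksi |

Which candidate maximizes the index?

Screen on constraints: σ_y ≥ 317 MPa. Survivors: candidate C, candidate B.
Normalizing units and computing the index:
  candidate C: E = 206.0 GPa, ρ = 8169 kg/m³
  candidate B: E = 72.33 GPa, ρ = 2700 kg/m³
  candidate B: M = 3.15×10⁻³
  candidate C: M = 1.76×10⁻³
Candidate B has the largest M.

candidate B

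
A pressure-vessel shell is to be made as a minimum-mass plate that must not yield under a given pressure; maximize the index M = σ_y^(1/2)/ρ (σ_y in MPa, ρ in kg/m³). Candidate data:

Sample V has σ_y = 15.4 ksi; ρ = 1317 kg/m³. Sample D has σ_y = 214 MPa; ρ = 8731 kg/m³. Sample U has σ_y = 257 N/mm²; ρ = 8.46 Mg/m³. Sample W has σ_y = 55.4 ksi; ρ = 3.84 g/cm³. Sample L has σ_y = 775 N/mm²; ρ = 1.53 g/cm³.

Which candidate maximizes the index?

Normalizing units and computing the index:
  sample V: σ_y = 106.2 MPa, ρ = 1317 kg/m³
  sample D: σ_y = 214.0 MPa, ρ = 8731 kg/m³
  sample U: σ_y = 257.0 MPa, ρ = 8460 kg/m³
  sample W: σ_y = 382.0 MPa, ρ = 3840 kg/m³
  sample L: σ_y = 775.0 MPa, ρ = 1530 kg/m³
  sample L: M = 18.2×10⁻³
  sample V: M = 7.82×10⁻³
  sample W: M = 5.09×10⁻³
  sample U: M = 1.89×10⁻³
  sample D: M = 1.68×10⁻³
Sample L ranks first.

sample L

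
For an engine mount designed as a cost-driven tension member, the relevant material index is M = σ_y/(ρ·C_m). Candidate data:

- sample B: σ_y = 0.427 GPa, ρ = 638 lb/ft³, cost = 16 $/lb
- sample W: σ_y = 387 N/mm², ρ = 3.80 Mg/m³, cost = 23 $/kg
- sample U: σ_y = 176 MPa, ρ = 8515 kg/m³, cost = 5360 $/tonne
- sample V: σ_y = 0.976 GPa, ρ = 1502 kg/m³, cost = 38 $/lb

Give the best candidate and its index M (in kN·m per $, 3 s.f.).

sample V, M = 7.76 kN·m per $

After converting to SI:
  sample B: σ_y = 427.0 MPa, ρ = 10220 kg/m³, cost = 35.27 $/kg
  sample W: σ_y = 387.0 MPa, ρ = 3800 kg/m³, cost = 23.00 $/kg
  sample U: σ_y = 176.0 MPa, ρ = 8515 kg/m³, cost = 5.360 $/kg
  sample V: σ_y = 976.0 MPa, ρ = 1502 kg/m³, cost = 83.77 $/kg
  sample V: M = 7.76 kN·m per $
  sample W: M = 4.43 kN·m per $
  sample U: M = 3.86 kN·m per $
  sample B: M = 1.18 kN·m per $
Highest index: sample V.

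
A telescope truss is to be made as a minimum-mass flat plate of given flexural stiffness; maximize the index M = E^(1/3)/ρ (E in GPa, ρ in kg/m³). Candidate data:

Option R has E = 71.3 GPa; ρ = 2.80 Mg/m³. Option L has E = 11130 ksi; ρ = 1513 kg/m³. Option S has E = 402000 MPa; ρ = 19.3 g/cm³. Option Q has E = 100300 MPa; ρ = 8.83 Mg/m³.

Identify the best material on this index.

After converting to SI:
  option R: E = 71.30 GPa, ρ = 2800 kg/m³
  option L: E = 76.74 GPa, ρ = 1513 kg/m³
  option S: E = 402.0 GPa, ρ = 19300 kg/m³
  option Q: E = 100.3 GPa, ρ = 8830 kg/m³
  option L: M = 2.81×10⁻³
  option R: M = 1.48×10⁻³
  option Q: M = 0.526×10⁻³
  option S: M = 0.382×10⁻³
Option L ranks first.

option L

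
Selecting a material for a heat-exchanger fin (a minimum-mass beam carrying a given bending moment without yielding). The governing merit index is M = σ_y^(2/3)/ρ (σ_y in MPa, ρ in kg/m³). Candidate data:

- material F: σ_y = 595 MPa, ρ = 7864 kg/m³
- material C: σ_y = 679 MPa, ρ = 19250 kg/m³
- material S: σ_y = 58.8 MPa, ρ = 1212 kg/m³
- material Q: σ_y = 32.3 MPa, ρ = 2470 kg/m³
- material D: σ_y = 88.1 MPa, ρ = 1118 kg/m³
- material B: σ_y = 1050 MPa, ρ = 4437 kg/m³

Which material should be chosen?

Computing M directly (units already consistent):
  material B: M = 23.3×10⁻³
  material D: M = 17.7×10⁻³
  material S: M = 12.5×10⁻³
  material F: M = 9.00×10⁻³
  material Q: M = 4.11×10⁻³
  material C: M = 4.01×10⁻³
The maximum is for material B.

material B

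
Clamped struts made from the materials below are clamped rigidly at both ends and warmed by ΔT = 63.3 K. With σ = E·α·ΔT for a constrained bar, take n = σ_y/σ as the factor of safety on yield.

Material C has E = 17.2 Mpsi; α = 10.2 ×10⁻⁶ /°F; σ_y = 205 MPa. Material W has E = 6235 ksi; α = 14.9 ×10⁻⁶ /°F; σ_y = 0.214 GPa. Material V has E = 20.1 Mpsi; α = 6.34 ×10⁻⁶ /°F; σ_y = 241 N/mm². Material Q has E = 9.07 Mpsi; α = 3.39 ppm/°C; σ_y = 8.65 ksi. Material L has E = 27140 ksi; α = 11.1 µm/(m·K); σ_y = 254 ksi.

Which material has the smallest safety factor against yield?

material C

In consistent units (E in GPa, α in ×10⁻⁶/K, σ_y in MPa):
  material C: E = 118.6, α = 18.4, σ_y = 205.0 → σ = 138 MPa, n = 1.49
  material W: E = 42.99, α = 26.8, σ_y = 214.0 → σ = 73.0 MPa, n = 2.93
  material V: E = 138.6, α = 11.4, σ_y = 241.0 → σ = 100 MPa, n = 2.41
  material Q: E = 62.54, α = 3.39, σ_y = 59.64 → σ = 13.4 MPa, n = 4.44
  material L: E = 187.1, α = 11.1, σ_y = 1751 → σ = 131 MPa, n = 13.3
Material C has the lowest safety factor, n = 1.49.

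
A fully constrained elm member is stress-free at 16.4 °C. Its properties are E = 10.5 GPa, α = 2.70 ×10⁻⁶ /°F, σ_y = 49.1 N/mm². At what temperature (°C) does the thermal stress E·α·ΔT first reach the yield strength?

α = 2.70×10⁻⁶/°F × 9/5 = 4.86×10⁻⁶/K.
σ_y = 49.1 N/mm² = 49.10 MPa.
E·α·ΔT = 49.10 MPa ⇒ ΔT = 49.10 / (10.50×10³ × 4.86×10⁻⁶) = 962.2 K.
T = 16.4 + 962.2 = 978.6 °C.

979 °C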